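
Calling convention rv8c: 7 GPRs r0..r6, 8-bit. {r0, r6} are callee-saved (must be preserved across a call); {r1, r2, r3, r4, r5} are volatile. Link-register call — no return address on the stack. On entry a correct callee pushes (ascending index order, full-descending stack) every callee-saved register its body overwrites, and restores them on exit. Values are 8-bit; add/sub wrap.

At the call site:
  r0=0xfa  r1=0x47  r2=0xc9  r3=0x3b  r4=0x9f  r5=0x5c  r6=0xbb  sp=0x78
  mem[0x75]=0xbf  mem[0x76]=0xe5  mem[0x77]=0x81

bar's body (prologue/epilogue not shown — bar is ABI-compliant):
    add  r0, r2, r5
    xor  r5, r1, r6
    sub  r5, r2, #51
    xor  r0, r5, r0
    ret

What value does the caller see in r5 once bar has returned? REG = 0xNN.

prologue: push r0 -> mem[0x77]=0xfa, sp=0x77
body[0] add  r0, r2, r5 -> r0=0x25
body[1] xor  r5, r1, r6 -> r5=0xfc
body[2] sub  r5, r2, #51 -> r5=0x96
body[3] xor  r0, r5, r0 -> r0=0xb3
epilogue: pop r0=0xfa, sp=0x78
r5 is caller-saved -> body value

REG = 0x96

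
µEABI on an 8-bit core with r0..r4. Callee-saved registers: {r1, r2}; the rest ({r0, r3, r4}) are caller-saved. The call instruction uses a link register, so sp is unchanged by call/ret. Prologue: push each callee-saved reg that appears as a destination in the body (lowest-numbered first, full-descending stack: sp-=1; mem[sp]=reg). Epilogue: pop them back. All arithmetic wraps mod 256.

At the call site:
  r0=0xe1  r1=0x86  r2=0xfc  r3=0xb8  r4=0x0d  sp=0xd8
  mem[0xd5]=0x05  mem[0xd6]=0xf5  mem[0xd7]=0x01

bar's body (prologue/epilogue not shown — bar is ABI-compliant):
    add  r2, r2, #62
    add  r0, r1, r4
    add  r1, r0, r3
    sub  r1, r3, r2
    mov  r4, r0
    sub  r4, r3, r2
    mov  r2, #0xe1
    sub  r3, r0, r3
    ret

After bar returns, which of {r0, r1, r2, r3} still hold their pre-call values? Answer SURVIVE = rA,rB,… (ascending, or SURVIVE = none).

prologue: push r1 -> mem[0xd7]=0x86, sp=0xd7
prologue: push r2 -> mem[0xd6]=0xfc, sp=0xd6
body[0] add  r2, r2, #62 -> r2=0x3a
body[1] add  r0, r1, r4 -> r0=0x93
body[2] add  r1, r0, r3 -> r1=0x4b
body[3] sub  r1, r3, r2 -> r1=0x7e
body[4] mov  r4, r0 -> r4=0x93
body[5] sub  r4, r3, r2 -> r4=0x7e
body[6] mov  r2, #0xe1 -> r2=0xe1
body[7] sub  r3, r0, r3 -> r3=0xdb
epilogue: pop r2=0xfc, sp=0xd7
epilogue: pop r1=0x86, sp=0xd8
r0: caller-saved, written=True
r1: callee-saved, written=True
r2: callee-saved, written=True
r3: caller-saved, written=True

SURVIVE = r1,r2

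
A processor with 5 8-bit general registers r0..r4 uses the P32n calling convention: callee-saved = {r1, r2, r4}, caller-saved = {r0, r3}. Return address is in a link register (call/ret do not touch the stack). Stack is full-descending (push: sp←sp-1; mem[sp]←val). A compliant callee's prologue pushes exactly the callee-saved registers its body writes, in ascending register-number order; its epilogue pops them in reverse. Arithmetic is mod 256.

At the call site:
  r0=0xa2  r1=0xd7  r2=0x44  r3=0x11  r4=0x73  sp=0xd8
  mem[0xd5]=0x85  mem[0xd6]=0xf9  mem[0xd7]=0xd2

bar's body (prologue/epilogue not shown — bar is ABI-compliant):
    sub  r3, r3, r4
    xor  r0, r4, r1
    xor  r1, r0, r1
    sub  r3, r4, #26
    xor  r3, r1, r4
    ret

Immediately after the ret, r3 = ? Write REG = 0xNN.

REG = 0x00

prologue: push r1 -> mem[0xd7]=0xd7, sp=0xd7
body[0] sub  r3, r3, r4 -> r3=0x9e
body[1] xor  r0, r4, r1 -> r0=0xa4
body[2] xor  r1, r0, r1 -> r1=0x73
body[3] sub  r3, r4, #26 -> r3=0x59
body[4] xor  r3, r1, r4 -> r3=0x00
epilogue: pop r1=0xd7, sp=0xd8
r3 is caller-saved -> body value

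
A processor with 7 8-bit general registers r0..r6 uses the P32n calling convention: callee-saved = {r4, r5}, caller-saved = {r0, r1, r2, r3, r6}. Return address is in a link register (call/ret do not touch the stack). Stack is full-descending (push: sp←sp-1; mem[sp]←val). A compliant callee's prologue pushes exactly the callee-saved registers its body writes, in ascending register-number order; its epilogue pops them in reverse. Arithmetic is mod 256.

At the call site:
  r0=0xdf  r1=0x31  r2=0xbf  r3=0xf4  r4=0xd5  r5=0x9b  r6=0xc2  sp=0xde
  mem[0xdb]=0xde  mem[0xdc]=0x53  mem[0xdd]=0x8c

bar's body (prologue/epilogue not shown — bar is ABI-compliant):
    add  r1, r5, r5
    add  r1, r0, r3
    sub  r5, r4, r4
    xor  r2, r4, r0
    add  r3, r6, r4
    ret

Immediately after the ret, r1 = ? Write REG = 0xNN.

prologue: push r5 → mem[0xdd]=0x9b, sp=0xdd
body[0] add  r1, r5, r5 → r1=0x36
body[1] add  r1, r0, r3 → r1=0xd3
body[2] sub  r5, r4, r4 → r5=0x00
body[3] xor  r2, r4, r0 → r2=0x0a
body[4] add  r3, r6, r4 → r3=0x97
epilogue: pop r5=0x9b, sp=0xde
r1 is caller-saved → body value

REG = 0xd3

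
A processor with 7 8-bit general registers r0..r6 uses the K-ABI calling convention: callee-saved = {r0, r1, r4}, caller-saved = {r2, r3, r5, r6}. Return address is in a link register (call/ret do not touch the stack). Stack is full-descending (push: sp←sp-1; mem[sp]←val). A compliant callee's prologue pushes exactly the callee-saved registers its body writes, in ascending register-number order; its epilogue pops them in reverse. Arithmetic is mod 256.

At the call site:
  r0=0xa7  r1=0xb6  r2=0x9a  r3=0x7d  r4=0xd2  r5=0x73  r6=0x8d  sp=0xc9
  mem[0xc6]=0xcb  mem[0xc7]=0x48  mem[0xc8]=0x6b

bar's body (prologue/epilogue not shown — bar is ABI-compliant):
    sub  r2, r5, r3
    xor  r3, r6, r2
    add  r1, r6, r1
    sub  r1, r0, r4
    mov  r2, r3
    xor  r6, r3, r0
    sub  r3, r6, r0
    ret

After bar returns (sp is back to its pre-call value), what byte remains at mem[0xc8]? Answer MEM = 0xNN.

MEM = 0xb6

prologue: push r1 → mem[0xc8]=0xb6, sp=0xc8
body[0] sub  r2, r5, r3 → r2=0xf6
body[1] xor  r3, r6, r2 → r3=0x7b
body[2] add  r1, r6, r1 → r1=0x43
body[3] sub  r1, r0, r4 → r1=0xd5
body[4] mov  r2, r3 → r2=0x7b
body[5] xor  r6, r3, r0 → r6=0xdc
body[6] sub  r3, r6, r0 → r3=0x35
epilogue: pop r1=0xb6, sp=0xc9
prologue pushed ['r1'] at ['0xc8']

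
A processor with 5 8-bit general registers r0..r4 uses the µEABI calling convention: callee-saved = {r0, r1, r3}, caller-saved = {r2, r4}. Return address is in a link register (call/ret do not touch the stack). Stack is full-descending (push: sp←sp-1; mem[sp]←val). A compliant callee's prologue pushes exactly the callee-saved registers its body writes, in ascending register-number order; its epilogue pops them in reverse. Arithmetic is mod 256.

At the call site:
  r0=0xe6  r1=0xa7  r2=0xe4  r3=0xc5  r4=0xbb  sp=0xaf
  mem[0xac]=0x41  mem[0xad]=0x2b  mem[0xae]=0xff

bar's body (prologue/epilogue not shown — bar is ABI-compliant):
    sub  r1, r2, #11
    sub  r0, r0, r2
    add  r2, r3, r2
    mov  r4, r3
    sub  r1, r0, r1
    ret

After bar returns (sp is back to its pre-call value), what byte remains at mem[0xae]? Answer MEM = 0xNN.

MEM = 0xe6

prologue: push r0 → mem[0xae]=0xe6, sp=0xae
prologue: push r1 → mem[0xad]=0xa7, sp=0xad
body[0] sub  r1, r2, #11 → r1=0xd9
body[1] sub  r0, r0, r2 → r0=0x02
body[2] add  r2, r3, r2 → r2=0xa9
body[3] mov  r4, r3 → r4=0xc5
body[4] sub  r1, r0, r1 → r1=0x29
epilogue: pop r1=0xa7, sp=0xae
epilogue: pop r0=0xe6, sp=0xaf
prologue pushed ['r0', 'r1'] at ['0xae', '0xad']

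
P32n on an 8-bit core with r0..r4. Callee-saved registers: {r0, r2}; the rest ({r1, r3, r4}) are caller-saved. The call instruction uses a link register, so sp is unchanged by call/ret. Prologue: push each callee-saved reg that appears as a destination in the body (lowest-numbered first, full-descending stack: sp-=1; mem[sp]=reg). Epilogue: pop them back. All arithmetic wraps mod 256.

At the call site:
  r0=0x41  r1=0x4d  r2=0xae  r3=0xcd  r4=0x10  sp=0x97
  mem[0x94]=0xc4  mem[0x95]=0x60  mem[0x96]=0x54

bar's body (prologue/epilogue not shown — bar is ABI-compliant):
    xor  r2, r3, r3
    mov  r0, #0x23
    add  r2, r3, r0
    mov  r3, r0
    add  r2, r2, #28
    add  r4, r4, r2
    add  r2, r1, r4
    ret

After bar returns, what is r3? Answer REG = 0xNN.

prologue: push r0 -> mem[0x96]=0x41, sp=0x96
prologue: push r2 -> mem[0x95]=0xae, sp=0x95
body[0] xor  r2, r3, r3 -> r2=0x00
body[1] mov  r0, #0x23 -> r0=0x23
body[2] add  r2, r3, r0 -> r2=0xf0
body[3] mov  r3, r0 -> r3=0x23
body[4] add  r2, r2, #28 -> r2=0x0c
body[5] add  r4, r4, r2 -> r4=0x1c
body[6] add  r2, r1, r4 -> r2=0x69
epilogue: pop r2=0xae, sp=0x96
epilogue: pop r0=0x41, sp=0x97
r3 is caller-saved -> body value

REG = 0x23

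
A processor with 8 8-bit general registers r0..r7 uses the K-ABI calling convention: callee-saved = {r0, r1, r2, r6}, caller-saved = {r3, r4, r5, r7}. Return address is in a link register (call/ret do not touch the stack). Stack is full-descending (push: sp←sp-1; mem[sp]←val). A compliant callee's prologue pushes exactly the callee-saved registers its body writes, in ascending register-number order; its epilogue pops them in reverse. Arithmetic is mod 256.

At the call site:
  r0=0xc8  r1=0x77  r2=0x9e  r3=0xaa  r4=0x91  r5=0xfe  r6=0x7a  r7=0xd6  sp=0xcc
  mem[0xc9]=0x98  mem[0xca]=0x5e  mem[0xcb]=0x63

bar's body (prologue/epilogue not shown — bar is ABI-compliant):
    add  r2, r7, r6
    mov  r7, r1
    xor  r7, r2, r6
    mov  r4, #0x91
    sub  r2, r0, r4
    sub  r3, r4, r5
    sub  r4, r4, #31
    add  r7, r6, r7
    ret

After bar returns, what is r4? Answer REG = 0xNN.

REG = 0x72

prologue: push r2 → mem[0xcb]=0x9e, sp=0xcb
body[0] add  r2, r7, r6 → r2=0x50
body[1] mov  r7, r1 → r7=0x77
body[2] xor  r7, r2, r6 → r7=0x2a
body[3] mov  r4, #0x91 → r4=0x91
body[4] sub  r2, r0, r4 → r2=0x37
body[5] sub  r3, r4, r5 → r3=0x93
body[6] sub  r4, r4, #31 → r4=0x72
body[7] add  r7, r6, r7 → r7=0xa4
epilogue: pop r2=0x9e, sp=0xcc
r4 is caller-saved → body value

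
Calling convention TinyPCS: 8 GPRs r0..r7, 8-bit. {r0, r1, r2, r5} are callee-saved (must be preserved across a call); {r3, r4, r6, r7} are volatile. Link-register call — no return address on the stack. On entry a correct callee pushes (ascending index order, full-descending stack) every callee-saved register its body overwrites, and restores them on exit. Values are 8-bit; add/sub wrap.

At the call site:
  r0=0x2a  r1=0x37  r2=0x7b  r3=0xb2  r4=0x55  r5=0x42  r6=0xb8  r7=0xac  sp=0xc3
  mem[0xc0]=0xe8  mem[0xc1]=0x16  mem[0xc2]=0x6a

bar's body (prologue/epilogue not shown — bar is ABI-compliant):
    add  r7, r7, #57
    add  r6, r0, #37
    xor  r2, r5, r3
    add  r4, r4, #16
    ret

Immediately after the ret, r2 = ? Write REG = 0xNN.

prologue: push r2 -> mem[0xc2]=0x7b, sp=0xc2
body[0] add  r7, r7, #57 -> r7=0xe5
body[1] add  r6, r0, #37 -> r6=0x4f
body[2] xor  r2, r5, r3 -> r2=0xf0
body[3] add  r4, r4, #16 -> r4=0x65
epilogue: pop r2=0x7b, sp=0xc3
r2 is callee-saved -> restored

REG = 0x7b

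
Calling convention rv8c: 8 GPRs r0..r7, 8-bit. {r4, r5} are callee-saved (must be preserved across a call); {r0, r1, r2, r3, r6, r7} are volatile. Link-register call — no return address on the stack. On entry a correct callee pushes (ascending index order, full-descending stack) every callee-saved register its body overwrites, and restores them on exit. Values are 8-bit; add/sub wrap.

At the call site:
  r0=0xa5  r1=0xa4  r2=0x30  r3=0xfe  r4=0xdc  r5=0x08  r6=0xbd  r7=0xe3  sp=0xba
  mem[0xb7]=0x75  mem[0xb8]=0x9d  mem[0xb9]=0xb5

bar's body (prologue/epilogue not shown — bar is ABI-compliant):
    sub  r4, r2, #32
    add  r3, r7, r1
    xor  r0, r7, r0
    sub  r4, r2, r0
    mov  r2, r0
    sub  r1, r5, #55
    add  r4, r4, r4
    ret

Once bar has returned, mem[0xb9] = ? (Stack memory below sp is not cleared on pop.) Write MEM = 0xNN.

MEM = 0xdc

prologue: push r4 -> mem[0xb9]=0xdc, sp=0xb9
body[0] sub  r4, r2, #32 -> r4=0x10
body[1] add  r3, r7, r1 -> r3=0x87
body[2] xor  r0, r7, r0 -> r0=0x46
body[3] sub  r4, r2, r0 -> r4=0xea
body[4] mov  r2, r0 -> r2=0x46
body[5] sub  r1, r5, #55 -> r1=0xd1
body[6] add  r4, r4, r4 -> r4=0xd4
epilogue: pop r4=0xdc, sp=0xba
prologue pushed ['r4'] at ['0xb9']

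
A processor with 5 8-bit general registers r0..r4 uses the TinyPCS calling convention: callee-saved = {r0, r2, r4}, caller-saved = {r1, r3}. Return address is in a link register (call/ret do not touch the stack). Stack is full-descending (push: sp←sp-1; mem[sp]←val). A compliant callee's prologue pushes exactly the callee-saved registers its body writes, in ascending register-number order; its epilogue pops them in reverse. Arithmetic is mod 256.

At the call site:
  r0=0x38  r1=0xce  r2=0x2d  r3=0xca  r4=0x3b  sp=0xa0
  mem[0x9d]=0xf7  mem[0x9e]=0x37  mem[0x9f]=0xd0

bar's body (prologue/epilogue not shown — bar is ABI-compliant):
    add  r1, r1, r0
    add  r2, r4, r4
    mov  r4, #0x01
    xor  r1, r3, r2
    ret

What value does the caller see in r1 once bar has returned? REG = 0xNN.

prologue: push r2 → mem[0x9f]=0x2d, sp=0x9f
prologue: push r4 → mem[0x9e]=0x3b, sp=0x9e
body[0] add  r1, r1, r0 → r1=0x06
body[1] add  r2, r4, r4 → r2=0x76
body[2] mov  r4, #0x01 → r4=0x01
body[3] xor  r1, r3, r2 → r1=0xbc
epilogue: pop r4=0x3b, sp=0x9f
epilogue: pop r2=0x2d, sp=0xa0
r1 is caller-saved → body value

REG = 0xbc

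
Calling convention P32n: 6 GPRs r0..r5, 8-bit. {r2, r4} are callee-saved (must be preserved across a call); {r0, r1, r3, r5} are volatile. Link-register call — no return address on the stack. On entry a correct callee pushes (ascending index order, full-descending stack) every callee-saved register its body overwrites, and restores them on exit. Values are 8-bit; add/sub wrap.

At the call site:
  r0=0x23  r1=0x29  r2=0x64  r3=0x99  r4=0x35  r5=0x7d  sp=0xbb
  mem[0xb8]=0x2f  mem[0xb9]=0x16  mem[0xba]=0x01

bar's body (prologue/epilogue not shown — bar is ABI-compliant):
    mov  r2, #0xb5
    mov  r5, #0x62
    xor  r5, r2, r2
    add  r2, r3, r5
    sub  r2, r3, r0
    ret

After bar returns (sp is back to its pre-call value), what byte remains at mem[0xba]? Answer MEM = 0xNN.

MEM = 0x64

prologue: push r2 → mem[0xba]=0x64, sp=0xba
body[0] mov  r2, #0xb5 → r2=0xb5
body[1] mov  r5, #0x62 → r5=0x62
body[2] xor  r5, r2, r2 → r5=0x00
body[3] add  r2, r3, r5 → r2=0x99
body[4] sub  r2, r3, r0 → r2=0x76
epilogue: pop r2=0x64, sp=0xbb
prologue pushed ['r2'] at ['0xba']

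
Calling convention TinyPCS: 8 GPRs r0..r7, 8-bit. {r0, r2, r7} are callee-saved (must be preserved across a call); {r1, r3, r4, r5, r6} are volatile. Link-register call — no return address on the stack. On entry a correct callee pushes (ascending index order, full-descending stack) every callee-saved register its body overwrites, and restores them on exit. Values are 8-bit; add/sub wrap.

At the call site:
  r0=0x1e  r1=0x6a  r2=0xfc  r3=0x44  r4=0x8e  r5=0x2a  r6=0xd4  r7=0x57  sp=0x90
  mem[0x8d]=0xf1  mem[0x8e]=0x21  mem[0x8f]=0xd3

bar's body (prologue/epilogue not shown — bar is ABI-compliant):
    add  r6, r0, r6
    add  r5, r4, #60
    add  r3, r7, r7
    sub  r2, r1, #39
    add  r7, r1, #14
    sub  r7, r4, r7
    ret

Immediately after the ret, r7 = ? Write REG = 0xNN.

prologue: push r2 → mem[0x8f]=0xfc, sp=0x8f
prologue: push r7 → mem[0x8e]=0x57, sp=0x8e
body[0] add  r6, r0, r6 → r6=0xf2
body[1] add  r5, r4, #60 → r5=0xca
body[2] add  r3, r7, r7 → r3=0xae
body[3] sub  r2, r1, #39 → r2=0x43
body[4] add  r7, r1, #14 → r7=0x78
body[5] sub  r7, r4, r7 → r7=0x16
epilogue: pop r7=0x57, sp=0x8f
epilogue: pop r2=0xfc, sp=0x90
r7 is callee-saved → restored

REG = 0x57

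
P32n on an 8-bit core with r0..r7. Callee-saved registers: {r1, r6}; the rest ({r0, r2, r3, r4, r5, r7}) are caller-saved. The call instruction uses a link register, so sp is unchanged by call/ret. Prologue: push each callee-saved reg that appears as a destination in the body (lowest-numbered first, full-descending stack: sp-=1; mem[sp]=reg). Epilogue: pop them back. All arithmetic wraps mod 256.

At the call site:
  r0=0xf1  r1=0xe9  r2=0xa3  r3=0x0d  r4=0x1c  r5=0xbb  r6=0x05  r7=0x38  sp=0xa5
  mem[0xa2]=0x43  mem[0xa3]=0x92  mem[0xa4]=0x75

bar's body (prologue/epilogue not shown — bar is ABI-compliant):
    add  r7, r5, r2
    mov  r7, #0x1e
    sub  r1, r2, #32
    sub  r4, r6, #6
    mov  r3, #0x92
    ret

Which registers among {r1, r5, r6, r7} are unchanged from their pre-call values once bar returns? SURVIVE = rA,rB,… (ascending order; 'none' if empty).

prologue: push r1 -> mem[0xa4]=0xe9, sp=0xa4
body[0] add  r7, r5, r2 -> r7=0x5e
body[1] mov  r7, #0x1e -> r7=0x1e
body[2] sub  r1, r2, #32 -> r1=0x83
body[3] sub  r4, r6, #6 -> r4=0xff
body[4] mov  r3, #0x92 -> r3=0x92
epilogue: pop r1=0xe9, sp=0xa5
r1: callee-saved, written=True
r5: caller-saved, written=False
r6: callee-saved, written=False
r7: caller-saved, written=True

SURVIVE = r1,r5,r6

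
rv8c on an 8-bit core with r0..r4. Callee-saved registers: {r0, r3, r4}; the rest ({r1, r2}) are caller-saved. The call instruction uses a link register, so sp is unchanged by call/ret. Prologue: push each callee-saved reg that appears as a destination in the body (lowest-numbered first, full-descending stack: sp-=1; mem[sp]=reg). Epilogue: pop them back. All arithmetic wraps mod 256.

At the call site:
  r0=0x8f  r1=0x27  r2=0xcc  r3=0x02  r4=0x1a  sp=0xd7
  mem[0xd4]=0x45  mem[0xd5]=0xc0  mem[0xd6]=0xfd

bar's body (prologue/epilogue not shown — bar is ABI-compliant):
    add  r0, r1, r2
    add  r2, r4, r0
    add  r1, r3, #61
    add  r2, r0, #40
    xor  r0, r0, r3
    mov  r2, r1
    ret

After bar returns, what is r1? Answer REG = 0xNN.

prologue: push r0 → mem[0xd6]=0x8f, sp=0xd6
body[0] add  r0, r1, r2 → r0=0xf3
body[1] add  r2, r4, r0 → r2=0x0d
body[2] add  r1, r3, #61 → r1=0x3f
body[3] add  r2, r0, #40 → r2=0x1b
body[4] xor  r0, r0, r3 → r0=0xf1
body[5] mov  r2, r1 → r2=0x3f
epilogue: pop r0=0x8f, sp=0xd7
r1 is caller-saved → body value

REG = 0x3f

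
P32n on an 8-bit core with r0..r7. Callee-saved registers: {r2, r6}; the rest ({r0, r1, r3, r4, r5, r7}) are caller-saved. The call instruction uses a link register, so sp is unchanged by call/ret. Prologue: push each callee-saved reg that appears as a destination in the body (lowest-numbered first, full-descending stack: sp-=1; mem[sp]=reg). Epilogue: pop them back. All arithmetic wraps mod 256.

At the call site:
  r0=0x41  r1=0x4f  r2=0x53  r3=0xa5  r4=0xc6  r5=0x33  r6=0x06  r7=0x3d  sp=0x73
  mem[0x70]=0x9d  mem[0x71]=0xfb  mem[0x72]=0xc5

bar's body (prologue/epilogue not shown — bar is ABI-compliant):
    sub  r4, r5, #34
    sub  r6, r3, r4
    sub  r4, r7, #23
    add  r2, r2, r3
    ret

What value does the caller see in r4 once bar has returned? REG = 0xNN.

REG = 0x26

prologue: push r2 → mem[0x72]=0x53, sp=0x72
prologue: push r6 → mem[0x71]=0x06, sp=0x71
body[0] sub  r4, r5, #34 → r4=0x11
body[1] sub  r6, r3, r4 → r6=0x94
body[2] sub  r4, r7, #23 → r4=0x26
body[3] add  r2, r2, r3 → r2=0xf8
epilogue: pop r6=0x06, sp=0x72
epilogue: pop r2=0x53, sp=0x73
r4 is caller-saved → body value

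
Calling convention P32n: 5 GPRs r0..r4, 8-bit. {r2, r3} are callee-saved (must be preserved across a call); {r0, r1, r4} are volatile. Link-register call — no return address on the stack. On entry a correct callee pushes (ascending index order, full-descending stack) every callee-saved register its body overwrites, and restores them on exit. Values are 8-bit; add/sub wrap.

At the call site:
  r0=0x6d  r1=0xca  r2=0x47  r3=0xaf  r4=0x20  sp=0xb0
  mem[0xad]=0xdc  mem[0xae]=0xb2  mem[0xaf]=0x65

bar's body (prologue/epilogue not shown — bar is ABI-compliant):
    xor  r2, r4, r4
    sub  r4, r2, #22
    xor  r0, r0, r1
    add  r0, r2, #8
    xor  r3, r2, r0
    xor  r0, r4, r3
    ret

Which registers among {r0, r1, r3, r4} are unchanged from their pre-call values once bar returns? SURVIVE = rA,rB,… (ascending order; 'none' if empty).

prologue: push r2 -> mem[0xaf]=0x47, sp=0xaf
prologue: push r3 -> mem[0xae]=0xaf, sp=0xae
body[0] xor  r2, r4, r4 -> r2=0x00
body[1] sub  r4, r2, #22 -> r4=0xea
body[2] xor  r0, r0, r1 -> r0=0xa7
body[3] add  r0, r2, #8 -> r0=0x08
body[4] xor  r3, r2, r0 -> r3=0x08
body[5] xor  r0, r4, r3 -> r0=0xe2
epilogue: pop r3=0xaf, sp=0xaf
epilogue: pop r2=0x47, sp=0xb0
r0: caller-saved, written=True
r1: caller-saved, written=False
r3: callee-saved, written=True
r4: caller-saved, written=True

SURVIVE = r1,r3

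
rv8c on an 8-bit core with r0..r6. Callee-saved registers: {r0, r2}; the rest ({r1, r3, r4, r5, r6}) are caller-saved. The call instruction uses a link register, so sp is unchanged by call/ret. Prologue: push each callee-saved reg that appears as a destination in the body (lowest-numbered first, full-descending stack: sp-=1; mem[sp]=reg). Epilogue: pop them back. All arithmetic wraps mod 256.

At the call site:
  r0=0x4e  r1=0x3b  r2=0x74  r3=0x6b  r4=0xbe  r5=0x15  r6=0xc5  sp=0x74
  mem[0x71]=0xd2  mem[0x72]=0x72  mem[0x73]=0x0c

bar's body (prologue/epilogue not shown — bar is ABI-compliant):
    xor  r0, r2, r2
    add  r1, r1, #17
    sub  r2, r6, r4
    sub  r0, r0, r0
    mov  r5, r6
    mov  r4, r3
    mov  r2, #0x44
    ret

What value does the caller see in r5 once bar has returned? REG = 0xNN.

REG = 0xc5

prologue: push r0 → mem[0x73]=0x4e, sp=0x73
prologue: push r2 → mem[0x72]=0x74, sp=0x72
body[0] xor  r0, r2, r2 → r0=0x00
body[1] add  r1, r1, #17 → r1=0x4c
body[2] sub  r2, r6, r4 → r2=0x07
body[3] sub  r0, r0, r0 → r0=0x00
body[4] mov  r5, r6 → r5=0xc5
body[5] mov  r4, r3 → r4=0x6b
body[6] mov  r2, #0x44 → r2=0x44
epilogue: pop r2=0x74, sp=0x73
epilogue: pop r0=0x4e, sp=0x74
r5 is caller-saved → body value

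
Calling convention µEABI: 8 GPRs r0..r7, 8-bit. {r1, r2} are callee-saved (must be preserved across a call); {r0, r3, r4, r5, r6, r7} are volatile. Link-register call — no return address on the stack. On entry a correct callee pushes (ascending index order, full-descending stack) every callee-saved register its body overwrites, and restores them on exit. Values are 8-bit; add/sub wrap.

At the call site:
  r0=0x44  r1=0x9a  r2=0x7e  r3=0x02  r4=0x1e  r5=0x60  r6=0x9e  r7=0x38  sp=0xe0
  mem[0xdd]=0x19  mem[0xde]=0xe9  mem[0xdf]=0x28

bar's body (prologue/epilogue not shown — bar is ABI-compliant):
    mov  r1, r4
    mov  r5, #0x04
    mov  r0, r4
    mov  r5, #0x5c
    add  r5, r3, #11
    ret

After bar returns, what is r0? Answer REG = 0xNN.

prologue: push r1 -> mem[0xdf]=0x9a, sp=0xdf
body[0] mov  r1, r4 -> r1=0x1e
body[1] mov  r5, #0x04 -> r5=0x04
body[2] mov  r0, r4 -> r0=0x1e
body[3] mov  r5, #0x5c -> r5=0x5c
body[4] add  r5, r3, #11 -> r5=0x0d
epilogue: pop r1=0x9a, sp=0xe0
r0 is caller-saved -> body value

REG = 0x1e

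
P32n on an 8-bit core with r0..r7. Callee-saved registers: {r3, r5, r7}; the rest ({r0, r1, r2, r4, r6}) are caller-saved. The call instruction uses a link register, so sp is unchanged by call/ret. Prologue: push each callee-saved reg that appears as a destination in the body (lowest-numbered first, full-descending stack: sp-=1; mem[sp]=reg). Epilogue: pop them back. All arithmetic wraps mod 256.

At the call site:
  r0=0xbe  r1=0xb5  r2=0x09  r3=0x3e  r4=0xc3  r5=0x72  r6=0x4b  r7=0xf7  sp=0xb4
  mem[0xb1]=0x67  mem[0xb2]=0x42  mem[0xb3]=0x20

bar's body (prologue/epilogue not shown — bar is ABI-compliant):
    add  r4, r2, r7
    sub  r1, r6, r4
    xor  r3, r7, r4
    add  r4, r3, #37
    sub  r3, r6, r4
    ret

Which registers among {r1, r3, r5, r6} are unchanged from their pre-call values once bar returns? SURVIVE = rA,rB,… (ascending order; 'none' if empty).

SURVIVE = r3,r5,r6

prologue: push r3 -> mem[0xb3]=0x3e, sp=0xb3
body[0] add  r4, r2, r7 -> r4=0x00
body[1] sub  r1, r6, r4 -> r1=0x4b
body[2] xor  r3, r7, r4 -> r3=0xf7
body[3] add  r4, r3, #37 -> r4=0x1c
body[4] sub  r3, r6, r4 -> r3=0x2f
epilogue: pop r3=0x3e, sp=0xb4
r1: caller-saved, written=True
r3: callee-saved, written=True
r5: callee-saved, written=False
r6: caller-saved, written=False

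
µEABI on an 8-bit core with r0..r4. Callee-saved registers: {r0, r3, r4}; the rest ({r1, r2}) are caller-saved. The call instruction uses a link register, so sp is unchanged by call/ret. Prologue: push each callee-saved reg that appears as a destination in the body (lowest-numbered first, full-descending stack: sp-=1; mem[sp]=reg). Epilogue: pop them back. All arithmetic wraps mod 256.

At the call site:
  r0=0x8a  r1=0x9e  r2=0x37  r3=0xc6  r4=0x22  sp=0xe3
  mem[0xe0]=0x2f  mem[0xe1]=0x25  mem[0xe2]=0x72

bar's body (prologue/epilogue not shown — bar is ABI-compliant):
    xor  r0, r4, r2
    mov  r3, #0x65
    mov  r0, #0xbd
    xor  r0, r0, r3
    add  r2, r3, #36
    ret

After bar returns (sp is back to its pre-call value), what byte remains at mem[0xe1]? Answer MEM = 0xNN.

prologue: push r0 → mem[0xe2]=0x8a, sp=0xe2
prologue: push r3 → mem[0xe1]=0xc6, sp=0xe1
body[0] xor  r0, r4, r2 → r0=0x15
body[1] mov  r3, #0x65 → r3=0x65
body[2] mov  r0, #0xbd → r0=0xbd
body[3] xor  r0, r0, r3 → r0=0xd8
body[4] add  r2, r3, #36 → r2=0x89
epilogue: pop r3=0xc6, sp=0xe2
epilogue: pop r0=0x8a, sp=0xe3
prologue pushed ['r0', 'r3'] at ['0xe2', '0xe1']

MEM = 0xc6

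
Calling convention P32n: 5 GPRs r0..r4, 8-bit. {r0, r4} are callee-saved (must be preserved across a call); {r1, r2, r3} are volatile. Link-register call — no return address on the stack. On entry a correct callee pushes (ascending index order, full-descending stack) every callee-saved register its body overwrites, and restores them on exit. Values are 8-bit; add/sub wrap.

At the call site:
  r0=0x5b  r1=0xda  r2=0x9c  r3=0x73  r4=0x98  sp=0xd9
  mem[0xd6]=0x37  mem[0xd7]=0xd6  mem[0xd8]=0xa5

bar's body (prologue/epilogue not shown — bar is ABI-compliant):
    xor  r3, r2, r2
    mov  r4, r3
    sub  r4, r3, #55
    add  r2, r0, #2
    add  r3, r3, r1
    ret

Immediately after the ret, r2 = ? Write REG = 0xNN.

REG = 0x5d

prologue: push r4 → mem[0xd8]=0x98, sp=0xd8
body[0] xor  r3, r2, r2 → r3=0x00
body[1] mov  r4, r3 → r4=0x00
body[2] sub  r4, r3, #55 → r4=0xc9
body[3] add  r2, r0, #2 → r2=0x5d
body[4] add  r3, r3, r1 → r3=0xda
epilogue: pop r4=0x98, sp=0xd9
r2 is caller-saved → body value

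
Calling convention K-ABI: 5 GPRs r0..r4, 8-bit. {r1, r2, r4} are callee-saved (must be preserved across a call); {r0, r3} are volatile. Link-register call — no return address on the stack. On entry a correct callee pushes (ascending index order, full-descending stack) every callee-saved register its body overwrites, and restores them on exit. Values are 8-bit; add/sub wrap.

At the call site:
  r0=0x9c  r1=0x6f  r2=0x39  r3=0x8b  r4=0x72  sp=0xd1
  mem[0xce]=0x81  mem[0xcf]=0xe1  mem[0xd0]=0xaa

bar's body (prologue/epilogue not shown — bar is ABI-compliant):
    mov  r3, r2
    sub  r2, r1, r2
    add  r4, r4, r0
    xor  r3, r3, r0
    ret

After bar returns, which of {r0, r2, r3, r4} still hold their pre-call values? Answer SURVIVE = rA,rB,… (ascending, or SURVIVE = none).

prologue: push r2 -> mem[0xd0]=0x39, sp=0xd0
prologue: push r4 -> mem[0xcf]=0x72, sp=0xcf
body[0] mov  r3, r2 -> r3=0x39
body[1] sub  r2, r1, r2 -> r2=0x36
body[2] add  r4, r4, r0 -> r4=0x0e
body[3] xor  r3, r3, r0 -> r3=0xa5
epilogue: pop r4=0x72, sp=0xd0
epilogue: pop r2=0x39, sp=0xd1
r0: caller-saved, written=False
r2: callee-saved, written=True
r3: caller-saved, written=True
r4: callee-saved, written=True

SURVIVE = r0,r2,r4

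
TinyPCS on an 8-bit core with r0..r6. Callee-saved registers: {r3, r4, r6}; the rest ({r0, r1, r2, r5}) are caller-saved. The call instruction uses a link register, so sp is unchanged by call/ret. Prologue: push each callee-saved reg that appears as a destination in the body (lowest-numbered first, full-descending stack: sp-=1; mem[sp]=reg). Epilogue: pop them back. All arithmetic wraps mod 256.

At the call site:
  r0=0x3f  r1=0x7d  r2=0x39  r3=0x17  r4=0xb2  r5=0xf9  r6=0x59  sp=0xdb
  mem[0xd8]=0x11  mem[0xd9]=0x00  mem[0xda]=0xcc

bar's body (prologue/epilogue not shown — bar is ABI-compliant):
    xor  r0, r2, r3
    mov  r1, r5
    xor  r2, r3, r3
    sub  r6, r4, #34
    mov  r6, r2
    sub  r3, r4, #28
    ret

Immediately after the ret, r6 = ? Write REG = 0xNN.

REG = 0x59

prologue: push r3 -> mem[0xda]=0x17, sp=0xda
prologue: push r6 -> mem[0xd9]=0x59, sp=0xd9
body[0] xor  r0, r2, r3 -> r0=0x2e
body[1] mov  r1, r5 -> r1=0xf9
body[2] xor  r2, r3, r3 -> r2=0x00
body[3] sub  r6, r4, #34 -> r6=0x90
body[4] mov  r6, r2 -> r6=0x00
body[5] sub  r3, r4, #28 -> r3=0x96
epilogue: pop r6=0x59, sp=0xda
epilogue: pop r3=0x17, sp=0xdb
r6 is callee-saved -> restored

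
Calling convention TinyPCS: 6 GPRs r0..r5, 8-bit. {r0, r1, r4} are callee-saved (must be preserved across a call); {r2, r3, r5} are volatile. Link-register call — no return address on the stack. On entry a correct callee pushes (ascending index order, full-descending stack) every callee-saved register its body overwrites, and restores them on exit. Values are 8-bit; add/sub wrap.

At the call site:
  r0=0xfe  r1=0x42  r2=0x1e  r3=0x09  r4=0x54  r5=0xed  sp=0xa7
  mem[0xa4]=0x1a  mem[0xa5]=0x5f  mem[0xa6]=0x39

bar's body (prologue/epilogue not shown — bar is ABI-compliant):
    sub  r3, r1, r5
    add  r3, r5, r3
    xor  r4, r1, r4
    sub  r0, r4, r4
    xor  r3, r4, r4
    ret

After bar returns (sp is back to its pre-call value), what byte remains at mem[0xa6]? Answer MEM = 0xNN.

MEM = 0xfe

prologue: push r0 -> mem[0xa6]=0xfe, sp=0xa6
prologue: push r4 -> mem[0xa5]=0x54, sp=0xa5
body[0] sub  r3, r1, r5 -> r3=0x55
body[1] add  r3, r5, r3 -> r3=0x42
body[2] xor  r4, r1, r4 -> r4=0x16
body[3] sub  r0, r4, r4 -> r0=0x00
body[4] xor  r3, r4, r4 -> r3=0x00
epilogue: pop r4=0x54, sp=0xa6
epilogue: pop r0=0xfe, sp=0xa7
prologue pushed ['r0', 'r4'] at ['0xa6', '0xa5']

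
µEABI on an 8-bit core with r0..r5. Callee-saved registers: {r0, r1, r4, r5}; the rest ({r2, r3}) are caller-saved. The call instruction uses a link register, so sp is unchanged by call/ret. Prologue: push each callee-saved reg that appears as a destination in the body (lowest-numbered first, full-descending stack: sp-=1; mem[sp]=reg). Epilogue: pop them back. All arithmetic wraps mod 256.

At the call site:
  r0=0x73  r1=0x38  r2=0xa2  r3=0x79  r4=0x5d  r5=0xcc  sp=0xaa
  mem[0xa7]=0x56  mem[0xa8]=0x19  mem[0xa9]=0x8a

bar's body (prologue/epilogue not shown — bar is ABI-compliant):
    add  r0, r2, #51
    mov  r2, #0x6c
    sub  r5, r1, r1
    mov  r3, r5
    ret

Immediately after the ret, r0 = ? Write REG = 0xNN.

REG = 0x73

prologue: push r0 -> mem[0xa9]=0x73, sp=0xa9
prologue: push r5 -> mem[0xa8]=0xcc, sp=0xa8
body[0] add  r0, r2, #51 -> r0=0xd5
body[1] mov  r2, #0x6c -> r2=0x6c
body[2] sub  r5, r1, r1 -> r5=0x00
body[3] mov  r3, r5 -> r3=0x00
epilogue: pop r5=0xcc, sp=0xa9
epilogue: pop r0=0x73, sp=0xaa
r0 is callee-saved -> restored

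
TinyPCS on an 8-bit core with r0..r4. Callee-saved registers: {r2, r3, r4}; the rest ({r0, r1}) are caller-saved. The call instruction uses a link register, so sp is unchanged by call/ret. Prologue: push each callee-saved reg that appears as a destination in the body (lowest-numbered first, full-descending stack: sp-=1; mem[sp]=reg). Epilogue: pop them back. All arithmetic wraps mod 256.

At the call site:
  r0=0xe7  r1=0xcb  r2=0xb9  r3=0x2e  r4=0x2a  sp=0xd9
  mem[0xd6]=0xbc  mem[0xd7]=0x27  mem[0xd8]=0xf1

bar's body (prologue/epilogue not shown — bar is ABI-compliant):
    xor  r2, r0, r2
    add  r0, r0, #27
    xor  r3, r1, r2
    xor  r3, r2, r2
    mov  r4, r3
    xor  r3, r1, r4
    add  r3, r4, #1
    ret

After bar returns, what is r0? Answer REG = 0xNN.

REG = 0x02

prologue: push r2 → mem[0xd8]=0xb9, sp=0xd8
prologue: push r3 → mem[0xd7]=0x2e, sp=0xd7
prologue: push r4 → mem[0xd6]=0x2a, sp=0xd6
body[0] xor  r2, r0, r2 → r2=0x5e
body[1] add  r0, r0, #27 → r0=0x02
body[2] xor  r3, r1, r2 → r3=0x95
body[3] xor  r3, r2, r2 → r3=0x00
body[4] mov  r4, r3 → r4=0x00
body[5] xor  r3, r1, r4 → r3=0xcb
body[6] add  r3, r4, #1 → r3=0x01
epilogue: pop r4=0x2a, sp=0xd7
epilogue: pop r3=0x2e, sp=0xd8
epilogue: pop r2=0xb9, sp=0xd9
r0 is caller-saved → body value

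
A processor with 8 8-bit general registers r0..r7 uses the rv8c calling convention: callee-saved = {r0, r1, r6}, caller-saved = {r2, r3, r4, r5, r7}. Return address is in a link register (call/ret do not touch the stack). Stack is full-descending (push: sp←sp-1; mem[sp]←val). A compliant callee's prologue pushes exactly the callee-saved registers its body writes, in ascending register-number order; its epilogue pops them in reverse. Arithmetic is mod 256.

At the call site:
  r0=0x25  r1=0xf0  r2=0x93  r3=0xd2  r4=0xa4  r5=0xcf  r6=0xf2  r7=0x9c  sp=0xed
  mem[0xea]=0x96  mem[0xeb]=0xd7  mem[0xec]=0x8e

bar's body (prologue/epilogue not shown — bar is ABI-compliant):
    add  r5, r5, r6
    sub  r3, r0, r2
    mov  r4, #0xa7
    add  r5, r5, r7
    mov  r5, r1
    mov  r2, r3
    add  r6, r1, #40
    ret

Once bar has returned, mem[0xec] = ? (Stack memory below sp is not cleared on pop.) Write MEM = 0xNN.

MEM = 0xf2

prologue: push r6 → mem[0xec]=0xf2, sp=0xec
body[0] add  r5, r5, r6 → r5=0xc1
body[1] sub  r3, r0, r2 → r3=0x92
body[2] mov  r4, #0xa7 → r4=0xa7
body[3] add  r5, r5, r7 → r5=0x5d
body[4] mov  r5, r1 → r5=0xf0
body[5] mov  r2, r3 → r2=0x92
body[6] add  r6, r1, #40 → r6=0x18
epilogue: pop r6=0xf2, sp=0xed
prologue pushed ['r6'] at ['0xec']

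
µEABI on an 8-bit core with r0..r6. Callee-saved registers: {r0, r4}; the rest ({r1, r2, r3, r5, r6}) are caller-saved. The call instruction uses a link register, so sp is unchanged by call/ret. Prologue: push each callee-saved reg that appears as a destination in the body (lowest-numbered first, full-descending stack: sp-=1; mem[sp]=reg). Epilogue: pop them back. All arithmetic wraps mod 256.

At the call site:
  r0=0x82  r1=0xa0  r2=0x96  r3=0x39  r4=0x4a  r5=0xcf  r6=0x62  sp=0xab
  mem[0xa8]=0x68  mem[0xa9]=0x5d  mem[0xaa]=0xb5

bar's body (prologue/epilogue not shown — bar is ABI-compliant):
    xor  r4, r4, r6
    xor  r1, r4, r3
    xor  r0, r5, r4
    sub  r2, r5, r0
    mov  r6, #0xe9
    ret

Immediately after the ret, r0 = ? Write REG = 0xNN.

REG = 0x82

prologue: push r0 -> mem[0xaa]=0x82, sp=0xaa
prologue: push r4 -> mem[0xa9]=0x4a, sp=0xa9
body[0] xor  r4, r4, r6 -> r4=0x28
body[1] xor  r1, r4, r3 -> r1=0x11
body[2] xor  r0, r5, r4 -> r0=0xe7
body[3] sub  r2, r5, r0 -> r2=0xe8
body[4] mov  r6, #0xe9 -> r6=0xe9
epilogue: pop r4=0x4a, sp=0xaa
epilogue: pop r0=0x82, sp=0xab
r0 is callee-saved -> restored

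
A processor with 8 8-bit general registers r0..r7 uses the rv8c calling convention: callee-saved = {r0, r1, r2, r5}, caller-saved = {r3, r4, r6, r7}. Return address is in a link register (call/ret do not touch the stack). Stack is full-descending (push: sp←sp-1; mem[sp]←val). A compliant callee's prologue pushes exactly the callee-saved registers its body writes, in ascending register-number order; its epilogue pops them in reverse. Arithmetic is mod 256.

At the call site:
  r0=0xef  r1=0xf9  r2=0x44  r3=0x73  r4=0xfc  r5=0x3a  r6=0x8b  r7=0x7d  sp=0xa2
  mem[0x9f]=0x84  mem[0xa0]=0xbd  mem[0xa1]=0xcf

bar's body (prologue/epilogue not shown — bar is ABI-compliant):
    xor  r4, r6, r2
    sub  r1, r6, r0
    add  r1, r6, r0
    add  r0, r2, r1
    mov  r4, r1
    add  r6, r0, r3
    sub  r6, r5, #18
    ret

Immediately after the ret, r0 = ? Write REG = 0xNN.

REG = 0xef

prologue: push r0 → mem[0xa1]=0xef, sp=0xa1
prologue: push r1 → mem[0xa0]=0xf9, sp=0xa0
body[0] xor  r4, r6, r2 → r4=0xcf
body[1] sub  r1, r6, r0 → r1=0x9c
body[2] add  r1, r6, r0 → r1=0x7a
body[3] add  r0, r2, r1 → r0=0xbe
body[4] mov  r4, r1 → r4=0x7a
body[5] add  r6, r0, r3 → r6=0x31
body[6] sub  r6, r5, #18 → r6=0x28
epilogue: pop r1=0xf9, sp=0xa1
epilogue: pop r0=0xef, sp=0xa2
r0 is callee-saved → restored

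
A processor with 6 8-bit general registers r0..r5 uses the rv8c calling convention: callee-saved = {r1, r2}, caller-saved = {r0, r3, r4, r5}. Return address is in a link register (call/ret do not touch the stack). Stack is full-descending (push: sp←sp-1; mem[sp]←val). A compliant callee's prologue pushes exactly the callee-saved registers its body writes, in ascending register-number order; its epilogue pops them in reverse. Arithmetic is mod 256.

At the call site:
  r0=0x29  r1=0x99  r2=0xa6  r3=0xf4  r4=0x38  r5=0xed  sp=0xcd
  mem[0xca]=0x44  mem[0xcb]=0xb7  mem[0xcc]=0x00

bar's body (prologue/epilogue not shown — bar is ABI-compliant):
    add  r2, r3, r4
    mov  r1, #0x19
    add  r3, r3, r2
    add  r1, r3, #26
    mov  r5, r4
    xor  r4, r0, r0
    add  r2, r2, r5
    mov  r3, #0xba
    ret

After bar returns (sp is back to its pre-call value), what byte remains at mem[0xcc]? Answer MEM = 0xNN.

MEM = 0x99

prologue: push r1 -> mem[0xcc]=0x99, sp=0xcc
prologue: push r2 -> mem[0xcb]=0xa6, sp=0xcb
body[0] add  r2, r3, r4 -> r2=0x2c
body[1] mov  r1, #0x19 -> r1=0x19
body[2] add  r3, r3, r2 -> r3=0x20
body[3] add  r1, r3, #26 -> r1=0x3a
body[4] mov  r5, r4 -> r5=0x38
body[5] xor  r4, r0, r0 -> r4=0x00
body[6] add  r2, r2, r5 -> r2=0x64
body[7] mov  r3, #0xba -> r3=0xba
epilogue: pop r2=0xa6, sp=0xcc
epilogue: pop r1=0x99, sp=0xcd
prologue pushed ['r1', 'r2'] at ['0xcc', '0xcb']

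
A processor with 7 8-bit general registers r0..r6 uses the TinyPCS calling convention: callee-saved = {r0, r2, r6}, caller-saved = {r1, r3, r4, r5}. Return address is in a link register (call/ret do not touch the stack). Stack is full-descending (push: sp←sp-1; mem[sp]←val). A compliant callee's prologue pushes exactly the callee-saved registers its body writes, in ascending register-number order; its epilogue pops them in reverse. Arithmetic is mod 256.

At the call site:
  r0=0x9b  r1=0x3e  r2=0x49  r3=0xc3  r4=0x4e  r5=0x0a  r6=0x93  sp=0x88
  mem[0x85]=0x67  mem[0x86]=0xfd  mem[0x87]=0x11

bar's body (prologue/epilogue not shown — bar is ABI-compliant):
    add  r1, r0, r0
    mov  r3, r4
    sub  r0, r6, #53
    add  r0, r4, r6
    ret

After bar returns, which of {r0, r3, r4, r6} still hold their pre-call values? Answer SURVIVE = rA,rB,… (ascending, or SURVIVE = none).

SURVIVE = r0,r4,r6

prologue: push r0 → mem[0x87]=0x9b, sp=0x87
body[0] add  r1, r0, r0 → r1=0x36
body[1] mov  r3, r4 → r3=0x4e
body[2] sub  r0, r6, #53 → r0=0x5e
body[3] add  r0, r4, r6 → r0=0xe1
epilogue: pop r0=0x9b, sp=0x88
r0: callee-saved, written=True
r3: caller-saved, written=True
r4: caller-saved, written=False
r6: callee-saved, written=False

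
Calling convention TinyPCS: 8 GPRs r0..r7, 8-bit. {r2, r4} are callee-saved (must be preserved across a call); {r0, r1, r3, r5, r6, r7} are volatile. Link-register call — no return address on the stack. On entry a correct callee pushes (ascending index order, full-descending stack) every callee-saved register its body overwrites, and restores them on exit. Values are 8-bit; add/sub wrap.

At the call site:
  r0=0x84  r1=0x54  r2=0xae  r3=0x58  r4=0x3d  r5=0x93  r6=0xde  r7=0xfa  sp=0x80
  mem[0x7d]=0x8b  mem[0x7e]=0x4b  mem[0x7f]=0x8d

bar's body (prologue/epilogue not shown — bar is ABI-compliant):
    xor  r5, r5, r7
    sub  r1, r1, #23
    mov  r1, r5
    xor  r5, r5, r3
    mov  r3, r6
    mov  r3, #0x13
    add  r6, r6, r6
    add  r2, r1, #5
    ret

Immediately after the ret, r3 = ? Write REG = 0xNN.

REG = 0x13

prologue: push r2 -> mem[0x7f]=0xae, sp=0x7f
body[0] xor  r5, r5, r7 -> r5=0x69
body[1] sub  r1, r1, #23 -> r1=0x3d
body[2] mov  r1, r5 -> r1=0x69
body[3] xor  r5, r5, r3 -> r5=0x31
body[4] mov  r3, r6 -> r3=0xde
body[5] mov  r3, #0x13 -> r3=0x13
body[6] add  r6, r6, r6 -> r6=0xbc
body[7] add  r2, r1, #5 -> r2=0x6e
epilogue: pop r2=0xae, sp=0x80
r3 is caller-saved -> body value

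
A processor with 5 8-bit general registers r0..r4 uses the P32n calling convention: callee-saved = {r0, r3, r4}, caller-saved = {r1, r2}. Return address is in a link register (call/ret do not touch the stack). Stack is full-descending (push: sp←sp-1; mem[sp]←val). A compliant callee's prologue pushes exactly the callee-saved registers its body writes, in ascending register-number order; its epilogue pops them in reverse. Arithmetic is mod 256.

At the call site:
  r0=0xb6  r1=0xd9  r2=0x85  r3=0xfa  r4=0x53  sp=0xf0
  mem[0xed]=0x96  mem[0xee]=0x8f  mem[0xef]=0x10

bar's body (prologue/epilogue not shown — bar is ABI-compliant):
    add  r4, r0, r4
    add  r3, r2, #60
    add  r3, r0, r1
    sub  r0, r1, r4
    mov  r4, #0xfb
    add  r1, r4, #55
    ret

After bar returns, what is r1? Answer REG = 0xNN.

prologue: push r0 -> mem[0xef]=0xb6, sp=0xef
prologue: push r3 -> mem[0xee]=0xfa, sp=0xee
prologue: push r4 -> mem[0xed]=0x53, sp=0xed
body[0] add  r4, r0, r4 -> r4=0x09
body[1] add  r3, r2, #60 -> r3=0xc1
body[2] add  r3, r0, r1 -> r3=0x8f
body[3] sub  r0, r1, r4 -> r0=0xd0
body[4] mov  r4, #0xfb -> r4=0xfb
body[5] add  r1, r4, #55 -> r1=0x32
epilogue: pop r4=0x53, sp=0xee
epilogue: pop r3=0xfa, sp=0xef
epilogue: pop r0=0xb6, sp=0xf0
r1 is caller-saved -> body value

REG = 0x32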